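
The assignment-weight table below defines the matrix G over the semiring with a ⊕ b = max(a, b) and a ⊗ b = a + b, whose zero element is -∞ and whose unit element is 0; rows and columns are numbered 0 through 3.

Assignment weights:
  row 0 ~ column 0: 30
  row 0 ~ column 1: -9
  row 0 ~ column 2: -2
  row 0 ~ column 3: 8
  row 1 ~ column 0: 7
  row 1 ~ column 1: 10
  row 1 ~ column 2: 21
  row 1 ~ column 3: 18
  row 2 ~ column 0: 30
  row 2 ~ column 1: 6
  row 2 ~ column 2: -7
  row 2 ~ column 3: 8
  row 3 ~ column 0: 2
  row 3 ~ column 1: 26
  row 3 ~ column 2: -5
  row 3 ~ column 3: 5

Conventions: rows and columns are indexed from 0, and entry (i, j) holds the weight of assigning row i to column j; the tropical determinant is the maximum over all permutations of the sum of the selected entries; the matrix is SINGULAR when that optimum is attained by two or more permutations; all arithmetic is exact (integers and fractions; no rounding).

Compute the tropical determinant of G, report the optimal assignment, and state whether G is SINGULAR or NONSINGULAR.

σ = (0, 1, 2, 3): 30 + 10 + (-7) + 5 = 38
σ = (0, 1, 3, 2): 30 + 10 + 8 + (-5) = 43
σ = (0, 2, 1, 3): 30 + 21 + 6 + 5 = 62
σ = (0, 2, 3, 1): 30 + 21 + 8 + 26 = 85
σ = (0, 3, 1, 2): 30 + 18 + 6 + (-5) = 49
σ = (0, 3, 2, 1): 30 + 18 + (-7) + 26 = 67
σ = (1, 0, 2, 3): (-9) + 7 + (-7) + 5 = -4
σ = (1, 0, 3, 2): (-9) + 7 + 8 + (-5) = 1
σ = (1, 2, 0, 3): (-9) + 21 + 30 + 5 = 47
σ = (1, 2, 3, 0): (-9) + 21 + 8 + 2 = 22
σ = (1, 3, 0, 2): (-9) + 18 + 30 + (-5) = 34
σ = (1, 3, 2, 0): (-9) + 18 + (-7) + 2 = 4
σ = (2, 0, 1, 3): (-2) + 7 + 6 + 5 = 16
σ = (2, 0, 3, 1): (-2) + 7 + 8 + 26 = 39
σ = (2, 1, 0, 3): (-2) + 10 + 30 + 5 = 43
σ = (2, 1, 3, 0): (-2) + 10 + 8 + 2 = 18
σ = (2, 3, 0, 1): (-2) + 18 + 30 + 26 = 72
σ = (2, 3, 1, 0): (-2) + 18 + 6 + 2 = 24
σ = (3, 0, 1, 2): 8 + 7 + 6 + (-5) = 16
σ = (3, 0, 2, 1): 8 + 7 + (-7) + 26 = 34
σ = (3, 1, 0, 2): 8 + 10 + 30 + (-5) = 43
σ = (3, 1, 2, 0): 8 + 10 + (-7) + 2 = 13
σ = (3, 2, 0, 1): 8 + 21 + 30 + 26 = 85
σ = (3, 2, 1, 0): 8 + 21 + 6 + 2 = 37
Optimal value attained by: σ = (0, 2, 3, 1).
Answer: det⊕(G) = 85; verdict: SINGULAR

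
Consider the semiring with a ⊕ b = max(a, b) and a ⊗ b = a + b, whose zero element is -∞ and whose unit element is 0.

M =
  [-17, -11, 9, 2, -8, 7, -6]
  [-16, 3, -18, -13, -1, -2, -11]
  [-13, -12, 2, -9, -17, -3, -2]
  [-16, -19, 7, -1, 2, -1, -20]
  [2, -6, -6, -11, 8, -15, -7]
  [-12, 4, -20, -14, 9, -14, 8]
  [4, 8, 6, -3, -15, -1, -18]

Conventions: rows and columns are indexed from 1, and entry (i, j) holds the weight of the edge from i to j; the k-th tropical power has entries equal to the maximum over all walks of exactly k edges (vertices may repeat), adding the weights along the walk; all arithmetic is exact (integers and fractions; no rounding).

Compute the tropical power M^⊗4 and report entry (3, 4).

M^⊗2:
  [-2, 11, 11, 1, 16, 6, 15]
  [1, 6, -5, -10, 7, 1, 6]
  [2, 6, 4, -5, 6, -1, 5]
  [4, 3, 9, -2, 10, 4, 7]
  [10, 2, 11, 4, 16, 9, 1]
  [12, 16, 14, 5, 17, 7, 2]
  [-7, 11, 13, 6, 8, 11, 7]
M^⊗3:
  [19, 23, 21, 12, 24, 14, 14]
  [10, 14, 12, 3, 15, 8, 9]
  [9, 13, 11, 4, 14, 9, 7]
  [12, 15, 13, 6, 18, 11, 12]
  [18, 13, 19, 12, 24, 17, 17]
  [19, 19, 21, 14, 25, 19, 15]
  [11, 15, 15, 5, 20, 10, 19]
M^⊗4:
  [26, 26, 28, 21, 32, 26, 22]
  [17, 17, 19, 12, 23, 17, 16]
  [16, 16, 18, 11, 22, 16, 17]
  [20, 20, 21, 14, 26, 19, 19]
  [26, 25, 27, 20, 32, 25, 25]
  [27, 23, 28, 21, 33, 26, 27]
  [23, 27, 25, 16, 28, 18, 18]
Key observation: the optimum is the walk 3->6->7->1->4, with weight (-3) + 8 + 4 + 2 = 11.
Optimal value attained by: walk 3->6->7->1->4.
Answer: (M^⊗4)[3][4] = 11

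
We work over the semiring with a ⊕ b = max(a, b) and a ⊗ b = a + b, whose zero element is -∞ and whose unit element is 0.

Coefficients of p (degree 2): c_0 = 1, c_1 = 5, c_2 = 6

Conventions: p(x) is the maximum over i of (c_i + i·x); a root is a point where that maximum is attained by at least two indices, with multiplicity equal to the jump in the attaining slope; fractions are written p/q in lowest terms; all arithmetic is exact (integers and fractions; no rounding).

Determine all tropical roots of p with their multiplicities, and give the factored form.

hull edge (i=0, c=1) to (i=1, c=5): slope 4, span 1
hull edge (i=1, c=5) to (i=2, c=6): slope 1, span 1
Factored form: p(x) = 6 ⊗ (x ⊕ (-4)) ⊗ (x ⊕ (-1))
Answer: roots = -4 (mult 1), -1 (mult 1)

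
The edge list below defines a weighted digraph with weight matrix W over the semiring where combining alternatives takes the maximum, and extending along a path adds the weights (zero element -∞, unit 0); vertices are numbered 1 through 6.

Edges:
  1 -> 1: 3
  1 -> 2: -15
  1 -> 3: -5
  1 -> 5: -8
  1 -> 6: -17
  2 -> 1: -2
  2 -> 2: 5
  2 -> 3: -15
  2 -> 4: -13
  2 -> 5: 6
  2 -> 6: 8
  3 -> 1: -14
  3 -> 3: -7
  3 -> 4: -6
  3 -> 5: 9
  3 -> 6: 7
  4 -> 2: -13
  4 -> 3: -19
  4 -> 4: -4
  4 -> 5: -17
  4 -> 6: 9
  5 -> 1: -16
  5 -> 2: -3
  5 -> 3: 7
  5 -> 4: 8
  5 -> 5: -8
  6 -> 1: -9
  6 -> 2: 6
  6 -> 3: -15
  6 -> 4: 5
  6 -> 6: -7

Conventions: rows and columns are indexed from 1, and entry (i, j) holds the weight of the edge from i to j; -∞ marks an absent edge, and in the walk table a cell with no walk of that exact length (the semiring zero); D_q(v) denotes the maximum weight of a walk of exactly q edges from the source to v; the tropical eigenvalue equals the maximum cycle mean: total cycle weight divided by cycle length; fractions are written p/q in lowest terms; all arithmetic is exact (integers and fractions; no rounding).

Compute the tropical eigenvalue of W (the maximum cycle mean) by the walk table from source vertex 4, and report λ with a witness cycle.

q=0: [-∞, -∞, -∞, 0, -∞, -∞]
q=1: [-∞, -13, -19, -4, -17, 9]
q=2: [0, 15, -6, 14, -7, 5]
q=3: [13, 20, 0, 10, 21, 23]
q=4: [18, 29, 28, 29, 26, 28]
q=5: [27, 34, 33, 34, 37, 38]
q=6: [32, 44, 44, 45, 42, 43]
Optimal cycle mean attained by: cycle 3->5->3, total 9 + 7, length 2.
Answer: λ = 8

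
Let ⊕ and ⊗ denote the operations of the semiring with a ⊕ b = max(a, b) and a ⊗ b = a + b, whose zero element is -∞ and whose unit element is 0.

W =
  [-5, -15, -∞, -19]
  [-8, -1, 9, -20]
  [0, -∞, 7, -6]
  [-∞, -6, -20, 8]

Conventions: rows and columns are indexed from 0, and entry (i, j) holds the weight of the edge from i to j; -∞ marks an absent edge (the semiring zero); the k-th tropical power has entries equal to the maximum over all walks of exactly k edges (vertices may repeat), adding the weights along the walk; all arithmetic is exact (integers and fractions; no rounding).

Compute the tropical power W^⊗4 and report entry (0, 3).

W^⊗2:
  [-10, -16, -6, -11]
  [9, -2, 16, 3]
  [7, -12, 14, 2]
  [-14, 2, 3, 16]
W^⊗3:
  [-6, -17, 1, -3]
  [16, -3, 23, 11]
  [14, -4, 21, 10]
  [3, 10, 11, 24]
W^⊗4:
  [1, -9, 8, 5]
  [23, 5, 30, 19]
  [21, 4, 28, 18]
  [11, 18, 19, 32]
Key observation: the optimum is the walk 0->3->3->3->3, with weight (-19) + 8 + 8 + 8 = 5.
Optimal value attained by: walk 0->3->3->3->3.
Answer: (W^⊗4)[0][3] = 5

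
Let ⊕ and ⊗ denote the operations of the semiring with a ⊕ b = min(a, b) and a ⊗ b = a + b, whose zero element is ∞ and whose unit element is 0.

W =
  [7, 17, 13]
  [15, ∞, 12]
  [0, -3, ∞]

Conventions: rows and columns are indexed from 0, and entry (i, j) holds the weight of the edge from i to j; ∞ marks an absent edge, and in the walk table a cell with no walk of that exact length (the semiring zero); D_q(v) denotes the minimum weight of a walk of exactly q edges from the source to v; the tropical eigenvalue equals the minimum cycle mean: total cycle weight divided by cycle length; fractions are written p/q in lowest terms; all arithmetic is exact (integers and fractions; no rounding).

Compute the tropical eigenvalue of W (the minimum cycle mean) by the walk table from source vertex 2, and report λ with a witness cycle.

q=0: [∞, ∞, 0]
q=1: [0, -3, ∞]
q=2: [7, 17, 9]
q=3: [9, 6, 20]
Optimal cycle mean attained by: cycle 1->2->1, total 12 + (-3), length 2.
Answer: λ = 9/2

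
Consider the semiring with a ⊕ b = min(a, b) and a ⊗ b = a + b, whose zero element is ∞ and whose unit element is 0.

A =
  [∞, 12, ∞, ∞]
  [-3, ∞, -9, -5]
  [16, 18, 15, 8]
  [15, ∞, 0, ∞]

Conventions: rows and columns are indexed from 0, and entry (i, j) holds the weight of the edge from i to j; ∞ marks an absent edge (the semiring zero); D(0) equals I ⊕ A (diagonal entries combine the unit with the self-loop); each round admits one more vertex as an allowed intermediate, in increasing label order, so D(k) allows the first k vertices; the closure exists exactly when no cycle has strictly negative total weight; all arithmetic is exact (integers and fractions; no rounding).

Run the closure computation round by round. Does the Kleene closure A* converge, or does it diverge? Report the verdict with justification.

D(0):
  [0, 12, ∞, ∞]
  [-3, 0, -9, -5]
  [16, 18, 0, 8]
  [15, ∞, 0, 0]
D(1):
  [0, 12, ∞, ∞]
  [-3, 0, -9, -5]
  [16, 18, 0, 8]
  [15, 27, 0, 0]
D(2):
  [0, 12, 3, 7]
  [-3, 0, -9, -5]
  [15, 18, 0, 8]
  [15, 27, 0, 0]
D(3):
  [0, 12, 3, 7]
  [-3, 0, -9, -5]
  [15, 18, 0, 8]
  [15, 18, 0, 0]
D(4):
  [0, 12, 3, 7]
  [-3, 0, -9, -5]
  [15, 18, 0, 8]
  [15, 18, 0, 0]
Key observation: every diagonal entry stays at the unit through all rounds, so no improving cycle exists.
Answer: CONVERGES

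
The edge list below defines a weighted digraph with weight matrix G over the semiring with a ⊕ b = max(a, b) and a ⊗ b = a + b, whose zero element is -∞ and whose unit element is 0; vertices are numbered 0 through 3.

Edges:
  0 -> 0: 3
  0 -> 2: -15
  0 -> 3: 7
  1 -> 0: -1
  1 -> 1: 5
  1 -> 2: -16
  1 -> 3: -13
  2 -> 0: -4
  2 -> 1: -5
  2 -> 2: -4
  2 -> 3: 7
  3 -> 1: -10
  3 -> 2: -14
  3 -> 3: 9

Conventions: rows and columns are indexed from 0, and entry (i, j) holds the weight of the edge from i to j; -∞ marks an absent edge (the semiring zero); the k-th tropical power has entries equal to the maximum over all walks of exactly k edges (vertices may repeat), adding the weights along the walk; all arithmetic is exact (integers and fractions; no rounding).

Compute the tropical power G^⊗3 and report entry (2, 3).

G^⊗2:
  [6, -3, -7, 16]
  [4, 10, -11, 6]
  [-1, 0, -7, 16]
  [-11, -1, -5, 18]
G^⊗3:
  [9, 6, 2, 25]
  [9, 15, -6, 15]
  [2, 6, 2, 25]
  [-2, 8, 4, 27]
Key observation: the optimum is the walk 2->3->3->3, with weight 7 + 9 + 9 = 25.
Optimal value attained by: walk 2->3->3->3.
Answer: (G^⊗3)[2][3] = 25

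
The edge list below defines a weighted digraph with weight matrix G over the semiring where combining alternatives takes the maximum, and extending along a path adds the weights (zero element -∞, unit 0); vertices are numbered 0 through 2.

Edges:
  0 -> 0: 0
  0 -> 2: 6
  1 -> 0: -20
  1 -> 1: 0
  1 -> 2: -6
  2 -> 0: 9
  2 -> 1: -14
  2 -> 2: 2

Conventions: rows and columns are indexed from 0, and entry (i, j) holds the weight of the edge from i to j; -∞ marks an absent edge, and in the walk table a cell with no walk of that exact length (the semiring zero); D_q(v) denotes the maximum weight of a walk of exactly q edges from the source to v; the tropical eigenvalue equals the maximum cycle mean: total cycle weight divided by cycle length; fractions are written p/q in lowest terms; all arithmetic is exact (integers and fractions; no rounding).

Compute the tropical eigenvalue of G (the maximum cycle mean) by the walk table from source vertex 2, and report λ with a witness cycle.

q=0: [-∞, -∞, 0]
q=1: [9, -14, 2]
q=2: [11, -12, 15]
q=3: [24, 1, 17]
Optimal cycle mean attained by: cycle 0->2->0, total 6 + 9, length 2.
Answer: λ = 15/2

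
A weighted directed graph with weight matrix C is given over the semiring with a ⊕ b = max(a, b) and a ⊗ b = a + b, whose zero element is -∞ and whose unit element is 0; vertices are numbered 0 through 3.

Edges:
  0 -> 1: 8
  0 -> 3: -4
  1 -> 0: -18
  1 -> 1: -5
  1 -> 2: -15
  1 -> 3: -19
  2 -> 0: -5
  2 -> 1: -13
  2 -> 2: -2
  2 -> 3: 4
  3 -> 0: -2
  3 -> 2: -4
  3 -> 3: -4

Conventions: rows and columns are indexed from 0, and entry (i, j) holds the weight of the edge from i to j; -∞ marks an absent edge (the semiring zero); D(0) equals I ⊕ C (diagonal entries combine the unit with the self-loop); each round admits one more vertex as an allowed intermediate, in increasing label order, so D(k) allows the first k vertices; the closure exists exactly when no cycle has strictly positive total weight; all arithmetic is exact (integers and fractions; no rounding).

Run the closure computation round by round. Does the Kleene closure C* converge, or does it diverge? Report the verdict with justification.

D(0):
  [0, 8, -∞, -4]
  [-18, 0, -15, -19]
  [-5, -13, 0, 4]
  [-2, -∞, -4, 0]
D(1):
  [0, 8, -∞, -4]
  [-18, 0, -15, -19]
  [-5, 3, 0, 4]
  [-2, 6, -4, 0]
D(2):
  [0, 8, -7, -4]
  [-18, 0, -15, -19]
  [-5, 3, 0, 4]
  [-2, 6, -4, 0]
D(3):
  [0, 8, -7, -3]
  [-18, 0, -15, -11]
  [-5, 3, 0, 4]
  [-2, 6, -4, 0]
D(4):
  [0, 8, -7, -3]
  [-13, 0, -15, -11]
  [2, 10, 0, 4]
  [-2, 6, -4, 0]
Key observation: every diagonal entry stays at the unit through all rounds, so no improving cycle exists.
Answer: CONVERGES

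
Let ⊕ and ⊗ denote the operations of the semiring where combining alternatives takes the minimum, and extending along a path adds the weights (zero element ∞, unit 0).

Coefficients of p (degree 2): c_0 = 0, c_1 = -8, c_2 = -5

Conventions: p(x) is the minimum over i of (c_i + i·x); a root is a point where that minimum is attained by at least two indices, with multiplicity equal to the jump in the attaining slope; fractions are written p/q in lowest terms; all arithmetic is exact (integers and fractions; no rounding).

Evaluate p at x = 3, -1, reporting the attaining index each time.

p(3) = min(0+0·3=0, -8+1·3=-5, -5+2·3=1) = -5 (attained by i=1)
p(-1) = min(0+0·(-1)=0, -8+1·(-1)=-9, -5+2·(-1)=-7) = -9 (attained by i=1)
Answer: p(3) = -5; p(-1) = -9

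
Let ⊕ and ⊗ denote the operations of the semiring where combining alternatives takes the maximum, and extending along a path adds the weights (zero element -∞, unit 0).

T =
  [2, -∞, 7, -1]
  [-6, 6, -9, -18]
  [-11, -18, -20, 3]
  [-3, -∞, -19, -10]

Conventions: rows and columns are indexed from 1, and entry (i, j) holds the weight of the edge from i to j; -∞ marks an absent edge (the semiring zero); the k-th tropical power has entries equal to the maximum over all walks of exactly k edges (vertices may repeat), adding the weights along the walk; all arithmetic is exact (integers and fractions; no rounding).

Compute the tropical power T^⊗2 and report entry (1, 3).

T^⊗2:
  [4, -11, 9, 10]
  [0, 12, 1, -6]
  [0, -12, -4, -7]
  [-1, -37, 4, -4]
Key observation: the optimum is the walk 1->1->3, with weight 2 + 7 = 9.
Optimal value attained by: walk 1->1->3.
Answer: (T^⊗2)[1][3] = 9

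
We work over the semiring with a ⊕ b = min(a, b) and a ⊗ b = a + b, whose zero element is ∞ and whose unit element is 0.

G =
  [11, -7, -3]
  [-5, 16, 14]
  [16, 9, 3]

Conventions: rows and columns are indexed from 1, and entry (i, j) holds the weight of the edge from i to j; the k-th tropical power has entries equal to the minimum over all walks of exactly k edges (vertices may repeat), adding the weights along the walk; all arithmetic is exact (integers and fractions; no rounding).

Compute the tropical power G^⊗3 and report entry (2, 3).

G^⊗2:
  [-12, 4, 0]
  [6, -12, -8]
  [4, 9, 6]
G^⊗3:
  [-1, -19, -15]
  [-17, -1, -5]
  [4, -3, 1]
Key observation: the optimum is the walk 2->1->3->3, with weight (-5) + (-3) + 3 = -5.
Optimal value attained by: walk 2->1->3->3.
Answer: (G^⊗3)[2][3] = -5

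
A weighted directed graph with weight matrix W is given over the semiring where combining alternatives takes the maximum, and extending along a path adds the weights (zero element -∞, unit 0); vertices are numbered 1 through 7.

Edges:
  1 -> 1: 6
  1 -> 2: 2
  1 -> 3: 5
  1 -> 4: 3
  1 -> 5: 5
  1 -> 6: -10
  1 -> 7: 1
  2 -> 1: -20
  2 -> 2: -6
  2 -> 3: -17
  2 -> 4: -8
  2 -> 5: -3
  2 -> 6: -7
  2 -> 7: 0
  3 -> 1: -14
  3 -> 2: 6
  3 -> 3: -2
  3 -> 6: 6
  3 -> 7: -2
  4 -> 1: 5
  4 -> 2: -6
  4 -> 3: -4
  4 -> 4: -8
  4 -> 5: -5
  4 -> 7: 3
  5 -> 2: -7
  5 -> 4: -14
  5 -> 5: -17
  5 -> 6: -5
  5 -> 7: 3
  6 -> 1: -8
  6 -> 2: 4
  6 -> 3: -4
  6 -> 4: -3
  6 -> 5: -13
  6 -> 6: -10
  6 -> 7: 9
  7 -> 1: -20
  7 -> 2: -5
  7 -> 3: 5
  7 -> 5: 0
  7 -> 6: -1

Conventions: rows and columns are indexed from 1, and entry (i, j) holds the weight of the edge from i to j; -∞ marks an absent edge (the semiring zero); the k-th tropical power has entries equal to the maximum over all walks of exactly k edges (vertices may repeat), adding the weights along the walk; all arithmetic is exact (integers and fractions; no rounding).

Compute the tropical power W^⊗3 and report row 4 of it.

W^⊗2:
  [12, 11, 11, 9, 11, 11, 8]
  [-3, -3, 5, -10, 0, -1, 2]
  [-2, 10, 3, 3, 3, 4, 15]
  [11, 7, 10, 8, 10, 2, 6]
  [-9, -1, 8, -8, 3, 2, 4]
  [2, 4, 14, -4, 9, 8, 4]
  [-9, 11, 3, -4, -8, 11, 8]
W^⊗3:
  [18, 17, 17, 15, 17, 17, 20]
  [3, 11, 7, 0, 2, 11, 8]
  [8, 10, 20, 2, 15, 14, 13]
  [17, 16, 16, 14, 16, 16, 13]
  [-3, 14, 9, -1, 4, 14, 11]
  [8, 20, 12, 5, 7, 20, 17]
  [3, 15, 13, 8, 8, 9, 20]
Answer: row 4 of W^⊗3 = [17, 16, 16, 14, 16, 16, 13]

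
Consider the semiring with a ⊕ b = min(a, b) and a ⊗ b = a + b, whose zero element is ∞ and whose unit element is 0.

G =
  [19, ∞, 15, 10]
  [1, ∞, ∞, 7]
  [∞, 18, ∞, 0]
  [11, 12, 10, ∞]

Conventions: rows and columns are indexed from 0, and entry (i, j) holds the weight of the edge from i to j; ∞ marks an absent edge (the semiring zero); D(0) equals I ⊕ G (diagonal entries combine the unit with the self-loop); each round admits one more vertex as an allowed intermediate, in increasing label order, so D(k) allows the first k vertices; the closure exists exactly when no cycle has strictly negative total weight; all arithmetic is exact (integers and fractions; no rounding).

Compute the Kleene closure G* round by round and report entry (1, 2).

D(0):
  [0, ∞, 15, 10]
  [1, 0, ∞, 7]
  [∞, 18, 0, 0]
  [11, 12, 10, 0]
D(1):
  [0, ∞, 15, 10]
  [1, 0, 16, 7]
  [∞, 18, 0, 0]
  [11, 12, 10, 0]
D(2):
  [0, ∞, 15, 10]
  [1, 0, 16, 7]
  [19, 18, 0, 0]
  [11, 12, 10, 0]
D(3):
  [0, 33, 15, 10]
  [1, 0, 16, 7]
  [19, 18, 0, 0]
  [11, 12, 10, 0]
D(4):
  [0, 22, 15, 10]
  [1, 0, 16, 7]
  [11, 12, 0, 0]
  [11, 12, 10, 0]
Answer: G*[1][2] = 16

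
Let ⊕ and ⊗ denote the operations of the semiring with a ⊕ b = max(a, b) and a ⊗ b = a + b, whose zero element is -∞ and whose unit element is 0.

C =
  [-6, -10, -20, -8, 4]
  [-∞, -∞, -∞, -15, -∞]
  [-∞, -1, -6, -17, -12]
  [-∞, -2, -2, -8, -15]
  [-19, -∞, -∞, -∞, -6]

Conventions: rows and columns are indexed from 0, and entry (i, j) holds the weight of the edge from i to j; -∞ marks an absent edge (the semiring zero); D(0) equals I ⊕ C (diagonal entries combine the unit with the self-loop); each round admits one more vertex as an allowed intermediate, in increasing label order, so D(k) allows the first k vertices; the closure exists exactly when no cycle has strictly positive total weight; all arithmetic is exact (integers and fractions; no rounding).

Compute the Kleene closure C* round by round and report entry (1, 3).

D(0):
  [0, -10, -20, -8, 4]
  [-∞, 0, -∞, -15, -∞]
  [-∞, -1, 0, -17, -12]
  [-∞, -2, -2, 0, -15]
  [-19, -∞, -∞, -∞, 0]
D(1):
  [0, -10, -20, -8, 4]
  [-∞, 0, -∞, -15, -∞]
  [-∞, -1, 0, -17, -12]
  [-∞, -2, -2, 0, -15]
  [-19, -29, -39, -27, 0]
D(2):
  [0, -10, -20, -8, 4]
  [-∞, 0, -∞, -15, -∞]
  [-∞, -1, 0, -16, -12]
  [-∞, -2, -2, 0, -15]
  [-19, -29, -39, -27, 0]
D(3):
  [0, -10, -20, -8, 4]
  [-∞, 0, -∞, -15, -∞]
  [-∞, -1, 0, -16, -12]
  [-∞, -2, -2, 0, -14]
  [-19, -29, -39, -27, 0]
D(4):
  [0, -10, -10, -8, 4]
  [-∞, 0, -17, -15, -29]
  [-∞, -1, 0, -16, -12]
  [-∞, -2, -2, 0, -14]
  [-19, -29, -29, -27, 0]
D(5):
  [0, -10, -10, -8, 4]
  [-48, 0, -17, -15, -29]
  [-31, -1, 0, -16, -12]
  [-33, -2, -2, 0, -14]
  [-19, -29, -29, -27, 0]
Answer: C*[1][3] = -15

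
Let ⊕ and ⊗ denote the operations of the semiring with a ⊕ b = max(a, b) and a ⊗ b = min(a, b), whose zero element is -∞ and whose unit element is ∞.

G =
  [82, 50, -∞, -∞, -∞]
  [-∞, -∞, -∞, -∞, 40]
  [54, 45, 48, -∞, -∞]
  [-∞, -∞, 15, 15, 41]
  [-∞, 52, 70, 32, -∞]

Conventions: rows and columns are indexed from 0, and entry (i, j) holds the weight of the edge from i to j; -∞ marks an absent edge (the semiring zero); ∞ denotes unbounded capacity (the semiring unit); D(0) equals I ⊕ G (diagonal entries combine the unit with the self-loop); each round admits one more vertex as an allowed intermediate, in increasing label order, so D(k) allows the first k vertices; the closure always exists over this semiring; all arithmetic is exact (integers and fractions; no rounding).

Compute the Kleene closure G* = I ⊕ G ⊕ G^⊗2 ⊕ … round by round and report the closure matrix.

D(0):
  [∞, 50, -∞, -∞, -∞]
  [-∞, ∞, -∞, -∞, 40]
  [54, 45, ∞, -∞, -∞]
  [-∞, -∞, 15, ∞, 41]
  [-∞, 52, 70, 32, ∞]
D(1):
  [∞, 50, -∞, -∞, -∞]
  [-∞, ∞, -∞, -∞, 40]
  [54, 50, ∞, -∞, -∞]
  [-∞, -∞, 15, ∞, 41]
  [-∞, 52, 70, 32, ∞]
D(2):
  [∞, 50, -∞, -∞, 40]
  [-∞, ∞, -∞, -∞, 40]
  [54, 50, ∞, -∞, 40]
  [-∞, -∞, 15, ∞, 41]
  [-∞, 52, 70, 32, ∞]
D(3):
  [∞, 50, -∞, -∞, 40]
  [-∞, ∞, -∞, -∞, 40]
  [54, 50, ∞, -∞, 40]
  [15, 15, 15, ∞, 41]
  [54, 52, 70, 32, ∞]
D(4):
  [∞, 50, -∞, -∞, 40]
  [-∞, ∞, -∞, -∞, 40]
  [54, 50, ∞, -∞, 40]
  [15, 15, 15, ∞, 41]
  [54, 52, 70, 32, ∞]
D(5):
  [∞, 50, 40, 32, 40]
  [40, ∞, 40, 32, 40]
  [54, 50, ∞, 32, 40]
  [41, 41, 41, ∞, 41]
  [54, 52, 70, 32, ∞]
Answer: G* = [[∞, 50, 40, 32, 40], [40, ∞, 40, 32, 40], [54, 50, ∞, 32, 40], [41, 41, 41, ∞, 41], [54, 52, 70, 32, ∞]]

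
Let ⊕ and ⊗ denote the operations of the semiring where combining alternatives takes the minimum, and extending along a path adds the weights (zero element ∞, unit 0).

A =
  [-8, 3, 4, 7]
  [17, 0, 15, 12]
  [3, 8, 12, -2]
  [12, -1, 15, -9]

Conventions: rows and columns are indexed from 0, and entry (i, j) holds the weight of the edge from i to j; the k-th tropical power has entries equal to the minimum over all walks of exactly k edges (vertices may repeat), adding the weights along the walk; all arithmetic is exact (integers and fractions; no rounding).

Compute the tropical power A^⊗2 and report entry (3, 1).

A^⊗2:
  [-16, -5, -4, -2]
  [9, 0, 15, 3]
  [-5, -3, 7, -11]
  [3, -10, 6, -18]
Key observation: the optimum is the walk 3->3->1, with weight (-9) + (-1) = -10.
Optimal value attained by: walk 3->3->1.
Answer: (A^⊗2)[3][1] = -10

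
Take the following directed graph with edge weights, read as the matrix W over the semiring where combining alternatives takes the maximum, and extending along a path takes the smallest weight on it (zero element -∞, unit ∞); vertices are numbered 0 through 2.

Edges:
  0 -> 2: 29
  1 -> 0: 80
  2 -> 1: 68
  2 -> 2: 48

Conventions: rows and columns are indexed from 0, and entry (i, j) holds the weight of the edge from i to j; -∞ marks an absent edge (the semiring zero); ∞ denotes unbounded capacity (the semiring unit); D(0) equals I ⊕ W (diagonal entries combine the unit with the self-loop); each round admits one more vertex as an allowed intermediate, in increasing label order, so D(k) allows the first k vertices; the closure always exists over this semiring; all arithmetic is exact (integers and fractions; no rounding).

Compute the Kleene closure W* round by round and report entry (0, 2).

D(0):
  [∞, -∞, 29]
  [80, ∞, -∞]
  [-∞, 68, ∞]
D(1):
  [∞, -∞, 29]
  [80, ∞, 29]
  [-∞, 68, ∞]
D(2):
  [∞, -∞, 29]
  [80, ∞, 29]
  [68, 68, ∞]
D(3):
  [∞, 29, 29]
  [80, ∞, 29]
  [68, 68, ∞]
Answer: W*[0][2] = 29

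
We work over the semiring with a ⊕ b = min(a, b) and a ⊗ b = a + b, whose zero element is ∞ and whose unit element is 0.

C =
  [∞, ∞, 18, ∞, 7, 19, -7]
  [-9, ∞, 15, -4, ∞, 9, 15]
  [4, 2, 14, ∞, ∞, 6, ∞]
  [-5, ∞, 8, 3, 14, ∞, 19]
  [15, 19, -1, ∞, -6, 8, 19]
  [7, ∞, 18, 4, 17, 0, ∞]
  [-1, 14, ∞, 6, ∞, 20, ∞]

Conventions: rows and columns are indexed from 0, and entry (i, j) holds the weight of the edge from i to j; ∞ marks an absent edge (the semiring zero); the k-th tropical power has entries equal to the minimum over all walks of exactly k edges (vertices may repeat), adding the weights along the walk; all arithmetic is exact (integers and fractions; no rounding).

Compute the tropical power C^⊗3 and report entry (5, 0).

C^⊗2:
  [-8, 7, 6, -1, 1, 13, 26]
  [-9, 17, 4, -1, -2, 9, -16]
  [-7, 16, 17, -2, 11, 6, -3]
  [-2, 10, 11, 6, 2, 14, -12]
  [3, 1, -7, 12, -12, 2, 8]
  [-1, 20, 12, 4, 11, 0, 0]
  [1, ∞, 14, 9, 6, 18, -8]
C^⊗3:
  [-6, 8, 0, 2, -5, 9, -15]
  [-17, -2, -3, -10, -8, 4, -16]
  [-7, 11, 6, 1, 0, 6, -14]
  [-13, 2, 1, -6, -4, 8, -9]
  [-8, -5, -13, -3, -18, -4, -4]
  [-1, 14, 10, 4, 5, 0, -8]
  [-9, 6, 5, -2, 0, 12, -6]
Key observation: the optimum is the walk 5->0->6->0, with weight 7 + (-7) + (-1) = -1.
Optimal value attained by: walk 5->0->6->0.
Answer: (C^⊗3)[5][0] = -1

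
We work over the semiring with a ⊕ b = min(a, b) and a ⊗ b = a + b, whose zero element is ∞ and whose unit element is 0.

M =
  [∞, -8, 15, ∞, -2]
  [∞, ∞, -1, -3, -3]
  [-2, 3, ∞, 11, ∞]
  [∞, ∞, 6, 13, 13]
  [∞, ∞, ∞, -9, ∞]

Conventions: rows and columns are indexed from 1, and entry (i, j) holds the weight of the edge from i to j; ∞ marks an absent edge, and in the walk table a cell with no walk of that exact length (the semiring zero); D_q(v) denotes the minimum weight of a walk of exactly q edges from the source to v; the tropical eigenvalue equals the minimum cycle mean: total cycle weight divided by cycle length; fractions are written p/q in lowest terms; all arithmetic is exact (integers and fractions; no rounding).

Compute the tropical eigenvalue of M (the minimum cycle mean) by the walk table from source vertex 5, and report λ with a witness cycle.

q=0: [∞, ∞, ∞, ∞, 0]
q=1: [∞, ∞, ∞, -9, ∞]
q=2: [∞, ∞, -3, 4, 4]
q=3: [-5, 0, 10, -5, 17]
q=4: [8, -13, -1, -3, -7]
q=5: [-3, 0, -14, -16, -16]
Optimal cycle mean attained by: cycle 1->2->3->1, total (-8) + (-1) + (-2), length 3.
Answer: λ = -11/3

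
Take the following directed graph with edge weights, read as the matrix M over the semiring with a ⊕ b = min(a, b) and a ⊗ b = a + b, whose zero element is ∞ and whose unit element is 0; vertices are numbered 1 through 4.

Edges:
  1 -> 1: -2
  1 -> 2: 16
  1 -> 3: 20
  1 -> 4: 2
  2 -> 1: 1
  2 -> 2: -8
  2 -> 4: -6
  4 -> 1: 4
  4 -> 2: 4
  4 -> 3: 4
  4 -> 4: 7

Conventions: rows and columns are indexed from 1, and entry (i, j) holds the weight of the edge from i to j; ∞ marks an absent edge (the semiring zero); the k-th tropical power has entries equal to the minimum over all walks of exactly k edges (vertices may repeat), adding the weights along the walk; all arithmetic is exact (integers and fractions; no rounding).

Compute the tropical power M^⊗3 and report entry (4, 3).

M^⊗2:
  [-4, 6, 6, 0]
  [-7, -16, -2, -14]
  [∞, ∞, ∞, ∞]
  [2, -4, 11, -2]
M^⊗3:
  [-6, -2, 4, -2]
  [-15, -24, -10, -22]
  [∞, ∞, ∞, ∞]
  [-3, -12, 2, -10]
Key observation: the optimum is the walk 4->2->4->3, with weight 4 + (-6) + 4 = 2.
Optimal value attained by: walk 4->2->4->3.
Answer: (M^⊗3)[4][3] = 2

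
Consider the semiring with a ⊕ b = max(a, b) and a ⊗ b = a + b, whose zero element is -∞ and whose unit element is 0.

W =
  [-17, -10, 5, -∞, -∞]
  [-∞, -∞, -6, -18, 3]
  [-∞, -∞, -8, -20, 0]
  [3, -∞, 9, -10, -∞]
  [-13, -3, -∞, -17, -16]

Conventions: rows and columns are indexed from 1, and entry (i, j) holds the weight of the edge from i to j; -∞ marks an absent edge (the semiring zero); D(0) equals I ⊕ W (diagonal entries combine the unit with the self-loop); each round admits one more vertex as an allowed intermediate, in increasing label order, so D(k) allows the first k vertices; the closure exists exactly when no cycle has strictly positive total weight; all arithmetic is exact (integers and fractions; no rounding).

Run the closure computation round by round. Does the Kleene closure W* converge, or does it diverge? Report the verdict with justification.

D(0):
  [0, -10, 5, -∞, -∞]
  [-∞, 0, -6, -18, 3]
  [-∞, -∞, 0, -20, 0]
  [3, -∞, 9, 0, -∞]
  [-13, -3, -∞, -17, 0]
D(1):
  [0, -10, 5, -∞, -∞]
  [-∞, 0, -6, -18, 3]
  [-∞, -∞, 0, -20, 0]
  [3, -7, 9, 0, -∞]
  [-13, -3, -8, -17, 0]
D(2):
  [0, -10, 5, -28, -7]
  [-∞, 0, -6, -18, 3]
  [-∞, -∞, 0, -20, 0]
  [3, -7, 9, 0, -4]
  [-13, -3, -8, -17, 0]
D(3):
  [0, -10, 5, -15, 5]
  [-∞, 0, -6, -18, 3]
  [-∞, -∞, 0, -20, 0]
  [3, -7, 9, 0, 9]
  [-13, -3, -8, -17, 0]
D(4):
  [0, -10, 5, -15, 5]
  [-15, 0, -6, -18, 3]
  [-17, -27, 0, -20, 0]
  [3, -7, 9, 0, 9]
  [-13, -3, -8, -17, 0]
D(5):
  [0, 2, 5, -12, 5]
  [-10, 0, -5, -14, 3]
  [-13, -3, 0, -17, 0]
  [3, 6, 9, 0, 9]
  [-13, -3, -8, -17, 0]
Key observation: every diagonal entry stays at the unit through all rounds, so no improving cycle exists.
Answer: CONVERGES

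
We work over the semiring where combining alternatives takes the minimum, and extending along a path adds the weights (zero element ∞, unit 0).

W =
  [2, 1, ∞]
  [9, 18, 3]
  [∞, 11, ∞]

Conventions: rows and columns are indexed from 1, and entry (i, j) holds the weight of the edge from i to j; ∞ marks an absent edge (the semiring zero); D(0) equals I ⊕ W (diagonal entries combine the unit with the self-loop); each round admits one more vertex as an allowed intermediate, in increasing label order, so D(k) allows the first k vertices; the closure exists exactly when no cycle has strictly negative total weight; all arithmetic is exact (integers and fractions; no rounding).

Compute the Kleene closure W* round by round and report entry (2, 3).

D(0):
  [0, 1, ∞]
  [9, 0, 3]
  [∞, 11, 0]
D(1):
  [0, 1, ∞]
  [9, 0, 3]
  [∞, 11, 0]
D(2):
  [0, 1, 4]
  [9, 0, 3]
  [20, 11, 0]
D(3):
  [0, 1, 4]
  [9, 0, 3]
  [20, 11, 0]
Answer: W*[2][3] = 3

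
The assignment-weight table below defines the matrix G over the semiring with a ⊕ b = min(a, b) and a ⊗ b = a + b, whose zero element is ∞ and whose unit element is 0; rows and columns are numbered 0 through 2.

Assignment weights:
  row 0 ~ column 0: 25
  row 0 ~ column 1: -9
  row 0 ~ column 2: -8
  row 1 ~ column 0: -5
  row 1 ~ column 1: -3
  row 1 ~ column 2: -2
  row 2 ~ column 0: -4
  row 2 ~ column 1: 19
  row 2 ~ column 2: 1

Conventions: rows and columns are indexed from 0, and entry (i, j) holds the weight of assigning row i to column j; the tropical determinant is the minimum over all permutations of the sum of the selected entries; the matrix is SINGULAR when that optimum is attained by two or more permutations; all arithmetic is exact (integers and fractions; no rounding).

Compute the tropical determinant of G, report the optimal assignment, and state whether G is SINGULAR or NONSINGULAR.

σ = (0, 1, 2): 25 + (-3) + 1 = 23
σ = (0, 2, 1): 25 + (-2) + 19 = 42
σ = (1, 0, 2): (-9) + (-5) + 1 = -13
σ = (1, 2, 0): (-9) + (-2) + (-4) = -15
σ = (2, 0, 1): (-8) + (-5) + 19 = 6
σ = (2, 1, 0): (-8) + (-3) + (-4) = -15
Optimal value attained by: σ = (1, 2, 0).
Answer: det⊕(G) = -15; verdict: SINGULAR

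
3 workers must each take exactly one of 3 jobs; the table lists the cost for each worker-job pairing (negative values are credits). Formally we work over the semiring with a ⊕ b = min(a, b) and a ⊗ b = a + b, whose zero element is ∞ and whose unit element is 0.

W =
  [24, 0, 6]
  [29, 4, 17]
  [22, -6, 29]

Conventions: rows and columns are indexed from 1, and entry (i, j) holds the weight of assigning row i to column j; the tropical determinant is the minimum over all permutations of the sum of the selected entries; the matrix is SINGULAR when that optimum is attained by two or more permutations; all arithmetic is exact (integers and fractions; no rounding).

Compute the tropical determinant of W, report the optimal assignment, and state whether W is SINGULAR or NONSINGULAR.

σ = (1, 2, 3): 24 + 4 + 29 = 57
σ = (1, 3, 2): 24 + 17 + (-6) = 35
σ = (2, 1, 3): 0 + 29 + 29 = 58
σ = (2, 3, 1): 0 + 17 + 22 = 39
σ = (3, 1, 2): 6 + 29 + (-6) = 29
σ = (3, 2, 1): 6 + 4 + 22 = 32
Optimal value attained by: σ = (3, 1, 2).
Answer: det⊕(W) = 29; verdict: NONSINGULAR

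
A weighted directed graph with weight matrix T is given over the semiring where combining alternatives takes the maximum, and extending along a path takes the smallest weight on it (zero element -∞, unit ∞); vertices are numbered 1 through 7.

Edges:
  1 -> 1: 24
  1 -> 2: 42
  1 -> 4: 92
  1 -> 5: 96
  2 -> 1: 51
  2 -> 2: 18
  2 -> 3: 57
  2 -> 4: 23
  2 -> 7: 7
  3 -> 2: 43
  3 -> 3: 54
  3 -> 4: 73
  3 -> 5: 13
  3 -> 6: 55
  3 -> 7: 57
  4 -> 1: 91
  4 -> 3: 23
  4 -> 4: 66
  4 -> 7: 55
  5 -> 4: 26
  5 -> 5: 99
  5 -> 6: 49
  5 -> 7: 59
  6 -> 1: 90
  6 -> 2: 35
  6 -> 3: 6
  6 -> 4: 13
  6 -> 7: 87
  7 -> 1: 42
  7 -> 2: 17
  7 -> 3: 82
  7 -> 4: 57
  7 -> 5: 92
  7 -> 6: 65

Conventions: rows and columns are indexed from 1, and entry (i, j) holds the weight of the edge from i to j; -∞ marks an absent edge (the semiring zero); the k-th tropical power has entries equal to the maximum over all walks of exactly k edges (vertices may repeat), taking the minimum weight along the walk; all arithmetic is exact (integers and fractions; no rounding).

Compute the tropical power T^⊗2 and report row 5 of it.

T^⊗2:
  [91, 24, 42, 66, 96, 49, 59]
  [24, 43, 54, 57, 51, 55, 57]
  [73, 43, 57, 66, 57, 57, 55]
  [66, 42, 55, 91, 91, 55, 55]
  [49, 35, 59, 57, 99, 59, 59]
  [42, 42, 82, 90, 90, 65, 13]
  [65, 43, 54, 73, 92, 55, 65]
Answer: row 5 of T^⊗2 = [49, 35, 59, 57, 99, 59, 59]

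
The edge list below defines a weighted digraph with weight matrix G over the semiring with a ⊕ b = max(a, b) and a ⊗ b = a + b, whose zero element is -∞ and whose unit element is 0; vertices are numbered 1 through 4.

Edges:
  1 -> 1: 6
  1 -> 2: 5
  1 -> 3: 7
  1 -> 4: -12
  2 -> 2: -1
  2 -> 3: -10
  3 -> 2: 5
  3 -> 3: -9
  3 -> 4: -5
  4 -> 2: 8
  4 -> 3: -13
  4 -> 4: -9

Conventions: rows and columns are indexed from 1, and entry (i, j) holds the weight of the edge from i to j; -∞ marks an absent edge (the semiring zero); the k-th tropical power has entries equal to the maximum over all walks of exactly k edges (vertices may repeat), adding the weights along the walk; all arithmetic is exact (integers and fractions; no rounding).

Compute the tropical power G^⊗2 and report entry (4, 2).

G^⊗2:
  [12, 12, 13, 2]
  [-∞, -2, -11, -15]
  [-∞, 4, -5, -14]
  [-∞, 7, -2, -18]
Key observation: the optimum is the walk 4->2->2, with weight 8 + (-1) = 7.
Optimal value attained by: walk 4->2->2.
Answer: (G^⊗2)[4][2] = 7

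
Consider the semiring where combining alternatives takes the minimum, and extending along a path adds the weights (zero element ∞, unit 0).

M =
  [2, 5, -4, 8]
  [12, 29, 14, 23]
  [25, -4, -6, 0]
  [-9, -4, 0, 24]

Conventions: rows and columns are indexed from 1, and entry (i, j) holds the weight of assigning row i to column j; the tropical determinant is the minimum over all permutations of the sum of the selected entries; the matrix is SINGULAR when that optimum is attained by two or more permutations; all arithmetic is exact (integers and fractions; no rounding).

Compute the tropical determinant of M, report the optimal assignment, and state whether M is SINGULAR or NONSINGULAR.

σ = (1, 2, 3, 4): 2 + 29 + (-6) + 24 = 49
σ = (1, 2, 4, 3): 2 + 29 + 0 + 0 = 31
σ = (1, 3, 2, 4): 2 + 14 + (-4) + 24 = 36
σ = (1, 3, 4, 2): 2 + 14 + 0 + (-4) = 12
σ = (1, 4, 2, 3): 2 + 23 + (-4) + 0 = 21
σ = (1, 4, 3, 2): 2 + 23 + (-6) + (-4) = 15
σ = (2, 1, 3, 4): 5 + 12 + (-6) + 24 = 35
σ = (2, 1, 4, 3): 5 + 12 + 0 + 0 = 17
σ = (2, 3, 1, 4): 5 + 14 + 25 + 24 = 68
σ = (2, 3, 4, 1): 5 + 14 + 0 + (-9) = 10
σ = (2, 4, 1, 3): 5 + 23 + 25 + 0 = 53
σ = (2, 4, 3, 1): 5 + 23 + (-6) + (-9) = 13
σ = (3, 1, 2, 4): (-4) + 12 + (-4) + 24 = 28
σ = (3, 1, 4, 2): (-4) + 12 + 0 + (-4) = 4
σ = (3, 2, 1, 4): (-4) + 29 + 25 + 24 = 74
σ = (3, 2, 4, 1): (-4) + 29 + 0 + (-9) = 16
σ = (3, 4, 1, 2): (-4) + 23 + 25 + (-4) = 40
σ = (3, 4, 2, 1): (-4) + 23 + (-4) + (-9) = 6
σ = (4, 1, 2, 3): 8 + 12 + (-4) + 0 = 16
σ = (4, 1, 3, 2): 8 + 12 + (-6) + (-4) = 10
σ = (4, 2, 1, 3): 8 + 29 + 25 + 0 = 62
σ = (4, 2, 3, 1): 8 + 29 + (-6) + (-9) = 22
σ = (4, 3, 1, 2): 8 + 14 + 25 + (-4) = 43
σ = (4, 3, 2, 1): 8 + 14 + (-4) + (-9) = 9
Optimal value attained by: σ = (3, 1, 4, 2).
Answer: det⊕(M) = 4; verdict: NONSINGULAR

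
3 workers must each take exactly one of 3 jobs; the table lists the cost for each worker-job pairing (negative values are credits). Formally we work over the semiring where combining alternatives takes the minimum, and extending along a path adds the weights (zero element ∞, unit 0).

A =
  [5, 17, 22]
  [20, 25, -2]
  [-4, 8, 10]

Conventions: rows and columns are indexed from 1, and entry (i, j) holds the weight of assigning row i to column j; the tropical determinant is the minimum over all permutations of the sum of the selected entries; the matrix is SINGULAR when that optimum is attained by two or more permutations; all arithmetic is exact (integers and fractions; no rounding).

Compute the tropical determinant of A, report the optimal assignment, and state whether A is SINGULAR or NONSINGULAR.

σ = (1, 2, 3): 5 + 25 + 10 = 40
σ = (1, 3, 2): 5 + (-2) + 8 = 11
σ = (2, 1, 3): 17 + 20 + 10 = 47
σ = (2, 3, 1): 17 + (-2) + (-4) = 11
σ = (3, 1, 2): 22 + 20 + 8 = 50
σ = (3, 2, 1): 22 + 25 + (-4) = 43
Optimal value attained by: σ = (1, 3, 2).
Answer: det⊕(A) = 11; verdict: SINGULAR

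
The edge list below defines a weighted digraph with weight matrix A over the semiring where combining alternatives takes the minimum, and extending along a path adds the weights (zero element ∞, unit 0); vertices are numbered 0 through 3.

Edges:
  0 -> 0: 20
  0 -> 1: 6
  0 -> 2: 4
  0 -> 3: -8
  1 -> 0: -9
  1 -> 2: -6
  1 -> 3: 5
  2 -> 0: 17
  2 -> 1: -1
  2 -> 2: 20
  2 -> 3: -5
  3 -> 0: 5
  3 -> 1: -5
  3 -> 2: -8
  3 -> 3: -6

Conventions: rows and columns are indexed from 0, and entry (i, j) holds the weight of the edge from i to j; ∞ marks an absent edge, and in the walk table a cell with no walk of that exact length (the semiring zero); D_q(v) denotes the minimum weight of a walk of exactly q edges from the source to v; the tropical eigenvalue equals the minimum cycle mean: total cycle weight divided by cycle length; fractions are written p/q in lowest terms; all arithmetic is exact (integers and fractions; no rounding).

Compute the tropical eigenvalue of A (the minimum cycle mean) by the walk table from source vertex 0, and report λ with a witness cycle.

q=0: [0, ∞, ∞, ∞]
q=1: [20, 6, 4, -8]
q=2: [-3, -13, -16, -14]
q=3: [-22, -19, -22, -21]
q=4: [-28, -26, -29, -30]
Optimal cycle mean attained by: cycle 0->3->1->0, total (-8) + (-5) + (-9), length 3.
Answer: λ = -22/3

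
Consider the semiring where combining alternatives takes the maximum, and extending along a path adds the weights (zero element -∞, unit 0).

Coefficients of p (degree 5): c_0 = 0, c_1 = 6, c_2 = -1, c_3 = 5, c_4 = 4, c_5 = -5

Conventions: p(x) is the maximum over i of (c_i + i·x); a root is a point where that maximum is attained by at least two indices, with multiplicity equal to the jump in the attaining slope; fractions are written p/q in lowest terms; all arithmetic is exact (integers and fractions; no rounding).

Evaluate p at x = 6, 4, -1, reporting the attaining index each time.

p(6) = max(0+0·6=0, 6+1·6=12, -1+2·6=11, 5+3·6=23, 4+4·6=28, -5+5·6=25) = 28 (attained by i=4)
p(4) = max(0+0·4=0, 6+1·4=10, -1+2·4=7, 5+3·4=17, 4+4·4=20, -5+5·4=15) = 20 (attained by i=4)
p(-1) = max(0+0·(-1)=0, 6+1·(-1)=5, -1+2·(-1)=-3, 5+3·(-1)=2, 4+4·(-1)=0, -5+5·(-1)=-10) = 5 (attained by i=1)
Answer: p(6) = 28; p(4) = 20; p(-1) = 5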